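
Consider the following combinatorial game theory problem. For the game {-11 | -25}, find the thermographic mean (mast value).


Game = {-11 | -25}, a switch {a | b} with numbers a > b.
Its thermograph has left wall a - t and right wall b + t, which meet at t = (a - b)/2, where both equal (a + b)/2. So the mast (mean value) is at (a + b)/2.
Mean = (-11 + (-25))/2 = -36/2 = -18

-18


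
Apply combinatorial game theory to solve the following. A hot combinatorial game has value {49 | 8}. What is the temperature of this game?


The game is {49 | 8}, a switch {a | b} with numbers a > b.
Cooling {a | b} by t gives {a - t | b + t}, which stops being hot when a - t = b + t, i.e. at t = (a - b)/2. So the temperature of a switch is (a - b)/2.
Temperature = (Left option - Right option) / 2
= (49 - (8)) / 2
= 41 / 2
= 41/2

41/2


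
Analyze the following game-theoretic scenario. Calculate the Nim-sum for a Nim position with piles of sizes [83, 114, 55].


We need the XOR (exclusive or) of all pile sizes.
After XOR-ing pile 1 (size 83): 0 XOR 83 = 83
After XOR-ing pile 2 (size 114): 83 XOR 114 = 33
After XOR-ing pile 3 (size 55): 33 XOR 55 = 22
The Nim-value of this position is 22.

22


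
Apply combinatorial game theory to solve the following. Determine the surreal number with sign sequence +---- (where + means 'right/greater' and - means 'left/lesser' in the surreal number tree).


Sign expansion: +----
Rule: track bounds (lo, hi), initially (-inf, +inf). On '+', the current value becomes lo and we move to the simplest number in (value, hi): value + 1 if hi = +inf, otherwise the midpoint (value + hi)/2. On '-', the current value becomes hi and we move to value - 1 if lo = -inf, otherwise the midpoint (lo + value)/2.
Start at 0.
Step 1: sign = +, move right. Bounds: (0, +inf). Value = 1
Step 2: sign = -, move left. Bounds: (0, 1). Value = 1/2
Step 3: sign = -, move left. Bounds: (0, 1/2). Value = 1/4
Step 4: sign = -, move left. Bounds: (0, 1/4). Value = 1/8
Step 5: sign = -, move left. Bounds: (0, 1/8). Value = 1/16
The surreal number with sign expansion +---- is 1/16.

1/16


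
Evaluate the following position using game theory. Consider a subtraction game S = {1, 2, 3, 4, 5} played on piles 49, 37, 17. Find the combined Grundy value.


Subtraction set: {1, 2, 3, 4, 5}
For this subtraction set, G(n) = n mod 6 (period = max + 1 = 6).
Pile 1 (size 49): G(49) = 49 mod 6 = 1
Pile 2 (size 37): G(37) = 37 mod 6 = 1
Pile 3 (size 17): G(17) = 17 mod 6 = 5
Total Grundy value = XOR of all: 1 XOR 1 XOR 5 = 5

5


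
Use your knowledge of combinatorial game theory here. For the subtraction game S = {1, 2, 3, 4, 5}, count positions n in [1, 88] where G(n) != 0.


Subtraction set S = {1, 2, 3, 4, 5}, so G(n) = n mod 6.
G(n) = 0 when n is a multiple of 6.
Multiples of 6 in [1, 88]: 14
N-positions (nonzero Grundy) = 88 - 14 = 74

74


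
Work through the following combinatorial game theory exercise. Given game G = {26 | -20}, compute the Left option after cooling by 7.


Original game: {26 | -20} (a switch {a | b} with a > b).
Cooling by t (for t below the temperature (a - b)/2 = 23) taxes each move by t: {a | b} cooled by t is {a - t | b + t}.
Cooling amount: t = 7
Cooled Left option: 26 - 7 = 19
Cooled Right option: -20 + 7 = -13
Cooled game: {19 | -13}
Left option = 19

19


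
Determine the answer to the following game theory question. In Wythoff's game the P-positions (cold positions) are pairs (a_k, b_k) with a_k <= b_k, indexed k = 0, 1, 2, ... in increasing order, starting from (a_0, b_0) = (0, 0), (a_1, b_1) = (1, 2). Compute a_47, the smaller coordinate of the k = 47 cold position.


By Wythoff's theorem, a_k = floor(k * phi) and b_k = floor(k * phi^2) = a_k + k, where phi = (1 + sqrt(5))/2 is the golden ratio.
phi = (1 + sqrt(5))/2 = 1.618034
k = 47
k * phi = 47 * 1.618034 = 76.047597
a_47 = floor(k * phi) = 76

76


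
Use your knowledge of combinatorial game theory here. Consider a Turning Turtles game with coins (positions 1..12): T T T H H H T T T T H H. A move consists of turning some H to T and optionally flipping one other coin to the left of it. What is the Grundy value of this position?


Coins: T T T H H H T T T T H H
Key fact: a single head at position k behaves exactly like a Nim heap of size k (turning it to T and optionally flipping a coin at j < k corresponds to moving the heap from k to j, or to 0), and heads combine as a disjunctive sum (two heads at the same place would cancel, matching j XOR j = 0). So the Nim-value is the XOR of the 1-indexed positions of the heads.
Face-up positions (1-indexed): [4, 5, 6, 11, 12]
XOR 0 with 4: 0 XOR 4 = 4
XOR 4 with 5: 4 XOR 5 = 1
XOR 1 with 6: 1 XOR 6 = 7
XOR 7 with 11: 7 XOR 11 = 12
XOR 12 with 12: 12 XOR 12 = 0
Nim-value = 0

0


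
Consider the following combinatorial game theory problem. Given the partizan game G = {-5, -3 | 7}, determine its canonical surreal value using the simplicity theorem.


Left options: {-5, -3}, max = -3
Right options: {7}, min = 7
All options are numbers and max(Left) < min(Right), so by the simplicity theorem the value is the simplest (earliest-born) number strictly between -3 and 7.
Integers -2 through 6 all lie strictly between -3 and 7.
Among integers, the simplest (lowest birthday = smallest |n|; 0 is born on day 0, +-n on day n) is 0.
No non-integer in the interval can be simpler: if x is a non-integer in the interval, then floor(x) or ceil(x) also lies in the interval (the interval contains an integer), and both are proper prefixes of x's sign expansion, i.e. born earlier. So the game value is 0.
Game value = 0

0


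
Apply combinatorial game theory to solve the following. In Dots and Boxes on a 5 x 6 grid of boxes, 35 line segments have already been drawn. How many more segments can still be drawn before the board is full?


Grid: 5 x 6 boxes, i.e. 6 rows and 7 columns of dots.
Horizontal edges: (rows + 1) * cols = 6 * 6 = 36
Vertical edges: rows * (cols + 1) = 5 * 7 = 35
Total edges: 36 + 35 = 71
Edges drawn: 35
Remaining: 71 - 35 = 36

36


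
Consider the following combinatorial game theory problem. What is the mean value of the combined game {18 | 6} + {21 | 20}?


G1 = {18 | 6}, G2 = {21 | 20}
Each is a switch {a | b} with numbers a > b; its mean value is (a + b)/2, and mean value is additive over game sums: m(G1 + G2) = m(G1) + m(G2).
Mean of G1 = (18 + (6))/2 = 24/2 = 12
Mean of G2 = (21 + (20))/2 = 41/2 = 41/2
Mean of G1 + G2 = 12 + 41/2 = 65/2

65/2


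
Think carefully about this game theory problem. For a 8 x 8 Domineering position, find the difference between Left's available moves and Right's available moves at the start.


Board is 8 x 8 (rows x cols).
Left (vertical) placements: (rows-1) * cols = 7 * 8 = 56
Right (horizontal) placements: rows * (cols-1) = 8 * 7 = 56
Advantage = Left - Right = 56 - 56 = 0

0


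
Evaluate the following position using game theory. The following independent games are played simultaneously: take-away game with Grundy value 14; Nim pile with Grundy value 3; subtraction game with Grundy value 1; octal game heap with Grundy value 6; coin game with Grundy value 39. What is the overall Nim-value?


By the Sprague-Grundy theorem, the Grundy value of a sum of games is the XOR of individual Grundy values.
take-away game: Grundy value = 14. Running XOR: 0 XOR 14 = 14
Nim pile: Grundy value = 3. Running XOR: 14 XOR 3 = 13
subtraction game: Grundy value = 1. Running XOR: 13 XOR 1 = 12
octal game heap: Grundy value = 6. Running XOR: 12 XOR 6 = 10
coin game: Grundy value = 39. Running XOR: 10 XOR 39 = 45
The combined Grundy value is 45.

45


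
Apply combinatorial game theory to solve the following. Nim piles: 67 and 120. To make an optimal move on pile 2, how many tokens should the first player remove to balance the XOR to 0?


Piles: 67 and 120
Current XOR: 67 XOR 120 = 59 (non-zero, so this is an N-position).
To make the XOR zero, we need to find a move that balances the piles.
For pile 2 (size 120): target = 120 XOR 59 = 67
We reduce pile 2 from 120 to 67.
Tokens removed: 120 - 67 = 53
Verification: 67 XOR 67 = 0

53


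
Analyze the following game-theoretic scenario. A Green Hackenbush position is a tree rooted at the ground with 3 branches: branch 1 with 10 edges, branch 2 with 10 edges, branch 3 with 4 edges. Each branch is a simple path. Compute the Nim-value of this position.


The tree has 3 branches from the ground vertex.
In Green Hackenbush, the Nim-value of a simple path of length k is k.
Branch 1: length 10, Nim-value = 10
Branch 2: length 10, Nim-value = 10
Branch 3: length 4, Nim-value = 4
Total Nim-value = XOR of all branch values:
0 XOR 10 = 10
10 XOR 10 = 0
0 XOR 4 = 4
Nim-value of the tree = 4

4


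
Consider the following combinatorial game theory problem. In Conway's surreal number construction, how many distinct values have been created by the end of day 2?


Day 0: {|} = 0 is born. Count = 1.
Day n: the number of surreal numbers born by day n is 2^(n+1) - 1.
By day 0: 2^1 - 1 = 1
By day 1: 2^2 - 1 = 3
By day 2: 2^3 - 1 = 7
By day 2: 7 surreal numbers.

7


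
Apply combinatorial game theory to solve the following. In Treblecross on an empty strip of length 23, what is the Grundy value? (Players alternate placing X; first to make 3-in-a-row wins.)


Treblecross: place X on empty cells; 3-in-a-row wins.
Playing within two cells of an existing X lets the opponent win at once, so sensible play treats the cells i-2..i+2 around each X as dead. The player left with no safe cell loses, so this is a normal-play take-away game on strips of safe cells.
Placing X at cell i (0-indexed) of a strip of k safe cells leaves independent strips of sizes max(0, i-2) and max(0, k-i-3). Hence G(k) = mex{ G(max(0,i-2)) XOR G(max(0,k-i-3)) : 0 <= i < k }, with G(0) = 0.
G(1): splits (0,0):0^0=0 -> mex({0}) = 1
G(2): splits (0,0):0^0=0 -> mex({0}) = 1
G(3): splits (0,0):0^0=0 -> mex({0}) = 1
G(4): splits (0,1):0^1=1 (0,0):0^0=0 -> mex({0, 1}) = 2
G(5): splits (0,2):0^1=1 (0,1):0^1=1 (0,0):0^0=0 -> mex({0, 1}) = 2
G(6) = mex({1}) = 0
G(7) = mex({0, 1, 2}) = 3
G(8) = mex({0, 1, 2}) = 3
G(9) = mex({0, 2}) = 1
G(10) = mex({0, 2, 3}) = 1
G(11) = mex({0, 3}) = 1
G(12) = mex({1, 3}) = 0
G(13) = mex({0, 1, 2, 3}) = 4
G(14) = mex({0, 1, 2}) = 3
G(15) = mex({0, 1, 2}) = 3
G(16) = mex({0, 1, 2, 4}) = 3
G(17) = mex({0, 1, 3, 4}) = 2
G(18) = mex({0, 1, 3, 4}) = 2
G(19) = mex({0, 1, 3, 5}) = 2
G(20) = mex({0, 1, 2, 3, 5}) = 4
G(21) = mex({0, 1, 2, 3, 5}) = 4
G(22) = mex({1, 2, 6}) = 0
G(23) = mex({0, 1, 2, 3, 4, 6}) = 5
Therefore G(23) = 5.

5


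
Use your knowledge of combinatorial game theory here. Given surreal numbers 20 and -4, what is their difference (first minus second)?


x = 20, y = -4
x - y = 20 - -4 = 24

24


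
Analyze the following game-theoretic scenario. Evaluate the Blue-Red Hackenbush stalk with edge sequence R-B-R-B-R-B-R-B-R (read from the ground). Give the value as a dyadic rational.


Edges (from ground): R-B-R-B-R-B-R-B-R
By Berlekamp's sign-expansion rule, a Blue-Red Hackenbush stalk has the value of the surreal number whose sign sequence is the edge sequence with B -> + and R -> -.
Sign sequence: -+-+-+-+-
Trace the sign expansion in the surreal number tree, starting from 0:
Edge 1: R (sign -) -> bounds (-inf, 0), value = -1
Edge 2: B (sign +) -> bounds (-1, 0), value = -1/2
Edge 3: R (sign -) -> bounds (-1, -1/2), value = -3/4
Edge 4: B (sign +) -> bounds (-3/4, -1/2), value = -5/8
Edge 5: R (sign -) -> bounds (-3/4, -5/8), value = -11/16
Edge 6: B (sign +) -> bounds (-11/16, -5/8), value = -21/32
Edge 7: R (sign -) -> bounds (-11/16, -21/32), value = -43/64
Edge 8: B (sign +) -> bounds (-43/64, -21/32), value = -85/128
Edge 9: R (sign -) -> bounds (-43/64, -85/128), value = -171/256
Game value = -171/256

-171/256


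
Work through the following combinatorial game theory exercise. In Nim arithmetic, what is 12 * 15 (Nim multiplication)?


Nim multiplication is bilinear over XOR: (u XOR v) * w = (u*w) XOR (v*w).
So we split each operand into its bit components and XOR the pairwise Nim products.
12 = 4 + 8 (as XOR of powers of 2).
15 = 1 + 2 + 4 + 8 (as XOR of powers of 2).
Using the standard Nim-product table on single bits:
  2*2 = 3,   2*4 = 8,   2*8 = 12,
  4*4 = 6,   4*8 = 11,  8*8 = 13,
and  1*x = x (identity), k*l = l*k (commutative).
Pairwise Nim products:
  4 * 1 = 4
  4 * 2 = 8
  4 * 4 = 6
  4 * 8 = 11
  8 * 1 = 8
  8 * 2 = 12
  8 * 4 = 11
  8 * 8 = 13
XOR them: 4 XOR 8 XOR 6 XOR 11 XOR 8 XOR 12 XOR 11 XOR 13 = 3.
Result: 12 * 15 = 3 (in Nim).

3


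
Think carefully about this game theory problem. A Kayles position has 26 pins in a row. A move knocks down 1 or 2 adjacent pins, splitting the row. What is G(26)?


Kayles: a move removes 1 or 2 adjacent pins from a contiguous row.
Removing pins from a row of k leaves two independent rows (a, b) with a + b = k - 1 (one pin) or a + b = k - 2 (two pins); an end removal gives a = 0.
By Sprague-Grundy, G(k) = mex{ G(a) XOR G(b) } over all these splits. G(0) = 0.
G(1): splits (0,0):0^0=0 -> mex({0}) = 1
G(2): splits (0,1):0^1=1 (0,0):0^0=0 -> mex({0, 1}) = 2
G(3): splits (0,2):0^2=2 (1,1):1^1=0 (0,1):0^1=1 -> mex({0, 1, 2}) = 3
G(4): splits (0,3):0^3=3 (1,2):1^2=3 (0,2):0^2=2 (1,1):1^1=0 -> mex({0, 2, 3}) = 1
G(5): splits (0,4):0^1=1 (1,3):1^3=2 (2,2):2^2=0 (0,3):0^3=3 (1,2):1^2=3 -> mex({0, 1, 2, 3}) = 4
G(6) = mex({0, 1, 2, 4}) = 3
G(7) = mex({0, 1, 3, 4, 5}) = 2
G(8) = mex({0, 2, 3, 5, 6}) = 1
G(9) = mex({0, 1, 2, 3, 6, 7}) = 4
G(10) = mex({0, 1, 3, 4, 5, 7}) = 2
G(11) = mex({0, 1, 2, 3, 4, 5}) = 6
G(12) = mex({0, 1, 2, 3, 5, 6, 7}) = 4
G(13) = mex({0, 2, 3, 4, 6, 7}) = 1
G(14) = mex({0, 1, 4, 5, 6, 7}) = 2
G(15) = mex({0, 1, 2, 3, 4, 5, 6}) = 7
G(16) = mex({0, 2, 3, 5, 6, 7}) = 1
G(17) = mex({0, 1, 2, 3, 5, 6, 7}) = 4
G(18) = mex({0, 1, 2, 4, 5, 6}) = 3
G(19) = mex({0, 1, 3, 4, 5, 7}) = 2
G(20) = mex({0, 2, 3, 4, 5, 6, 7}) = 1
G(21) = mex({0, 1, 2, 3, 5, 6, 7}) = 4
G(22) = mex({0, 1, 2, 3, 4, 5, 7}) = 6
G(23) = mex({0, 1, 2, 3, 4, 5, 6}) = 7
G(24) = mex({0, 1, 2, 3, 5, 6, 7}) = 4
G(25) = mex({0, 2, 3, 4, 6, 7}) = 1
G(26) = mex({0, 1, 3, 4, 5, 6, 7}) = 2
Therefore G(26) = 2.

2


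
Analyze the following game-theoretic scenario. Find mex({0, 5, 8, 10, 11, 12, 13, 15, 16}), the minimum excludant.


Set = {0, 5, 8, 10, 11, 12, 13, 15, 16}
0 is in the set.
1 is NOT in the set. This is the mex.
mex = 1

1


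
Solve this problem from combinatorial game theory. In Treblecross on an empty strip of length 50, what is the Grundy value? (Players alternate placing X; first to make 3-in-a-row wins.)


Treblecross: place X on empty cells; 3-in-a-row wins.
Playing within two cells of an existing X lets the opponent win at once, so sensible play treats the cells i-2..i+2 around each X as dead. The player left with no safe cell loses, so this is a normal-play take-away game on strips of safe cells.
Placing X at cell i (0-indexed) of a strip of k safe cells leaves independent strips of sizes max(0, i-2) and max(0, k-i-3). Hence G(k) = mex{ G(max(0,i-2)) XOR G(max(0,k-i-3)) : 0 <= i < k }, with G(0) = 0.
G(1): splits (0,0):0^0=0 -> mex({0}) = 1
G(2): splits (0,0):0^0=0 -> mex({0}) = 1
G(3): splits (0,0):0^0=0 -> mex({0}) = 1
G(4): splits (0,1):0^1=1 (0,0):0^0=0 -> mex({0, 1}) = 2
G(5): splits (0,2):0^1=1 (0,1):0^1=1 (0,0):0^0=0 -> mex({0, 1}) = 2
G(6) = mex({1}) = 0
G(7) = mex({0, 1, 2}) = 3
G(8) = mex({0, 1, 2}) = 3
G(9) = mex({0, 2}) = 1
G(10) = mex({0, 2, 3}) = 1
G(11) = mex({0, 3}) = 1
G(12) = mex({1, 3}) = 0
G(13) = mex({0, 1, 2, 3}) = 4
G(14) = mex({0, 1, 2}) = 3
G(15) = mex({0, 1, 2}) = 3
G(16) = mex({0, 1, 2, 4}) = 3
G(17) = mex({0, 1, 3, 4}) = 2
G(18) = mex({0, 1, 3, 4}) = 2
G(19) = mex({0, 1, 3, 5}) = 2
G(20) = mex({0, 1, 2, 3, 5}) = 4
G(21) = mex({0, 1, 2, 3, 5}) = 4
G(22) = mex({1, 2, 6}) = 0
G(23) = mex({0, 1, 2, 3, 4, 6}) = 5
G(24) = mex({0, 1, 2, 3, 4}) = 5
G(25) = mex({0, 1, 3, 4, 7}) = 2
G(26) = mex({0, 1, 3, 4, 5, 7}) = 2
G(27) = mex({0, 1, 3, 5}) = 2
G(28) = mex({0, 1, 2, 5}) = 3
G(29) = mex({0, 1, 2, 4, 5, 6}) = 3
G(30) = mex({1, 2, 4, 6}) = 0
G(31) = mex({0, 1, 2, 3, 4, 6}) = 5
G(32) = mex({1, 2, 3, 4, 7}) = 0
G(33) = mex({0, 3, 7}) = 1
G(34) = mex({0, 2, 3, 5, 7}) = 1
G(35) = mex({0, 2, 3, 5, 6}) = 1
G(36) = mex({0, 1, 2, 5, 6}) = 3
G(37) = mex({0, 1, 2, 4, 5, 6}) = 3
G(38) = mex({0, 1, 2, 4}) = 3
G(39) = mex({0, 1, 2, 3, 4, 7}) = 5
G(40) = mex({0, 1, 2, 3, 4, 5, 7}) = 6
G(41) = mex({0, 1, 2, 3, 5, 7}) = 4
G(42) = mex({0, 1, 2, 3, 5, 6, 7}) = 4
G(43) = mex({0, 2, 3, 5, 6}) = 1
G(44) = mex({1, 2, 3, 4, 5, 6}) = 0
G(45) = mex({0, 1, 2, 3, 4, 6, 7}) = 5
G(46) = mex({0, 1, 2, 3, 4, 7}) = 5
G(47) = mex({0, 1, 2, 3, 4, 5, 7}) = 6
G(48) = mex({0, 1, 2, 3, 4, 5, 7}) = 6
G(49) = mex({0, 1, 3, 4, 5, 7}) = 2
G(50) = mex({0, 1, 2, 3, 4, 5, 6}) = 7
Therefore G(50) = 7.

7


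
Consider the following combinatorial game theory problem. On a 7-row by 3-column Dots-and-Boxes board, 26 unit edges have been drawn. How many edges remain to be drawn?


Grid: 7 x 3 boxes, i.e. 8 rows and 4 columns of dots.
Horizontal edges: (rows + 1) * cols = 8 * 3 = 24
Vertical edges: rows * (cols + 1) = 7 * 4 = 28
Total edges: 24 + 28 = 52
Edges drawn: 26
Remaining: 52 - 26 = 26

26


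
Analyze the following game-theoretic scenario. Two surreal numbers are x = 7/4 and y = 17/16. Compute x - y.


x = 7/4, y = 17/16
Converting to common denominator: 16
x = 28/16, y = 17/16
x - y = 7/4 - 17/16 = 11/16

11/16


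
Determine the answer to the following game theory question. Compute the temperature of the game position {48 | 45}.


The game is {48 | 45}, a switch {a | b} with numbers a > b.
Cooling {a | b} by t gives {a - t | b + t}, which stops being hot when a - t = b + t, i.e. at t = (a - b)/2. So the temperature of a switch is (a - b)/2.
Temperature = (Left option - Right option) / 2
= (48 - (45)) / 2
= 3 / 2
= 3/2

3/2


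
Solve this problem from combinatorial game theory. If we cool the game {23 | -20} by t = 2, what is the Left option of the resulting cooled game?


Original game: {23 | -20} (a switch {a | b} with a > b).
Cooling by t (for t below the temperature (a - b)/2 = 43/2) taxes each move by t: {a | b} cooled by t is {a - t | b + t}.
Cooling amount: t = 2
Cooled Left option: 23 - 2 = 21
Cooled Right option: -20 + 2 = -18
Cooled game: {21 | -18}
Left option = 21

21


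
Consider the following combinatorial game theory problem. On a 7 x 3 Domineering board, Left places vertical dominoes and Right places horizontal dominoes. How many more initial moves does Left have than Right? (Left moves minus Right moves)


Board is 7 x 3 (rows x cols).
Left (vertical) placements: (rows-1) * cols = 6 * 3 = 18
Right (horizontal) placements: rows * (cols-1) = 7 * 2 = 14
Advantage = Left - Right = 18 - 14 = 4

4


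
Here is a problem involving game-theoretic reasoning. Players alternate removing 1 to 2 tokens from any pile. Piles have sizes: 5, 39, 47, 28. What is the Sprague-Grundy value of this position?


Subtraction set: {1, 2}
For this subtraction set, G(n) = n mod 3 (period = max + 1 = 3).
Pile 1 (size 5): G(5) = 5 mod 3 = 2
Pile 2 (size 39): G(39) = 39 mod 3 = 0
Pile 3 (size 47): G(47) = 47 mod 3 = 2
Pile 4 (size 28): G(28) = 28 mod 3 = 1
Total Grundy value = XOR of all: 2 XOR 0 XOR 2 XOR 1 = 1

1


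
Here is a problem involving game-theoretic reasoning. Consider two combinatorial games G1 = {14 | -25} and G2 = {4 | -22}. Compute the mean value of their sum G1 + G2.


G1 = {14 | -25}, G2 = {4 | -22}
Each is a switch {a | b} with numbers a > b; its mean value is (a + b)/2, and mean value is additive over game sums: m(G1 + G2) = m(G1) + m(G2).
Mean of G1 = (14 + (-25))/2 = -11/2 = -11/2
Mean of G2 = (4 + (-22))/2 = -18/2 = -9
Mean of G1 + G2 = -11/2 + -9 = -29/2

-29/2


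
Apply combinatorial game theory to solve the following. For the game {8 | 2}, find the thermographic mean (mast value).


Game = {8 | 2}, a switch {a | b} with numbers a > b.
Its thermograph has left wall a - t and right wall b + t, which meet at t = (a - b)/2, where both equal (a + b)/2. So the mast (mean value) is at (a + b)/2.
Mean = (8 + (2))/2 = 10/2 = 5

5


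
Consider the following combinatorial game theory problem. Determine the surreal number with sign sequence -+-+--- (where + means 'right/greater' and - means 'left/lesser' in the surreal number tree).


Sign expansion: -+-+---
Rule: track bounds (lo, hi), initially (-inf, +inf). On '+', the current value becomes lo and we move to the simplest number in (value, hi): value + 1 if hi = +inf, otherwise the midpoint (value + hi)/2. On '-', the current value becomes hi and we move to value - 1 if lo = -inf, otherwise the midpoint (lo + value)/2.
Start at 0.
Step 1: sign = -, move left. Bounds: (-inf, 0). Value = -1
Step 2: sign = +, move right. Bounds: (-1, 0). Value = -1/2
Step 3: sign = -, move left. Bounds: (-1, -1/2). Value = -3/4
Step 4: sign = +, move right. Bounds: (-3/4, -1/2). Value = -5/8
Step 5: sign = -, move left. Bounds: (-3/4, -5/8). Value = -11/16
Step 6: sign = -, move left. Bounds: (-3/4, -11/16). Value = -23/32
Step 7: sign = -, move left. Bounds: (-3/4, -23/32). Value = -47/64
The surreal number with sign expansion -+-+--- is -47/64.

-47/64


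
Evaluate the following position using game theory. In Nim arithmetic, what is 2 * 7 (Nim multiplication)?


Nim multiplication is bilinear over XOR: (u XOR v) * w = (u*w) XOR (v*w).
So we split each operand into its bit components and XOR the pairwise Nim products.
2 = 2 (as XOR of powers of 2).
7 = 1 + 2 + 4 (as XOR of powers of 2).
Using the standard Nim-product table on single bits:
  2*2 = 3,   2*4 = 8,   2*8 = 12,
  4*4 = 6,   4*8 = 11,  8*8 = 13,
and  1*x = x (identity), k*l = l*k (commutative).
Pairwise Nim products:
  2 * 1 = 2
  2 * 2 = 3
  2 * 4 = 8
XOR them: 2 XOR 3 XOR 8 = 9.
Result: 2 * 7 = 9 (in Nim).

9


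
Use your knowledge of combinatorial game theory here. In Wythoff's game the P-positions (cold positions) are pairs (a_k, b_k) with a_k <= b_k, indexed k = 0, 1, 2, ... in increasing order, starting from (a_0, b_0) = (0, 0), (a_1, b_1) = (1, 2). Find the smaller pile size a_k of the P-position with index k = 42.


By Wythoff's theorem, a_k = floor(k * phi) and b_k = floor(k * phi^2) = a_k + k, where phi = (1 + sqrt(5))/2 is the golden ratio.
phi = (1 + sqrt(5))/2 = 1.618034
k = 42
k * phi = 42 * 1.618034 = 67.957428
a_42 = floor(k * phi) = 67

67


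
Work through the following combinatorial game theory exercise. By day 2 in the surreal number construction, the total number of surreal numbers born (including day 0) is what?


Day 0: {|} = 0 is born. Count = 1.
Day n: the number of surreal numbers born by day n is 2^(n+1) - 1.
By day 0: 2^1 - 1 = 1
By day 1: 2^2 - 1 = 3
By day 2: 2^3 - 1 = 7
By day 2: 7 surreal numbers.

7


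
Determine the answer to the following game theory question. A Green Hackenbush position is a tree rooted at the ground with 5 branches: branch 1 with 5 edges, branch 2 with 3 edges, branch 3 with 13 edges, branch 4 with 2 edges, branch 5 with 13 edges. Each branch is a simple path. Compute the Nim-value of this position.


The tree has 5 branches from the ground vertex.
In Green Hackenbush, the Nim-value of a simple path of length k is k.
Branch 1: length 5, Nim-value = 5
Branch 2: length 3, Nim-value = 3
Branch 3: length 13, Nim-value = 13
Branch 4: length 2, Nim-value = 2
Branch 5: length 13, Nim-value = 13
Total Nim-value = XOR of all branch values:
0 XOR 5 = 5
5 XOR 3 = 6
6 XOR 13 = 11
11 XOR 2 = 9
9 XOR 13 = 4
Nim-value of the tree = 4

4


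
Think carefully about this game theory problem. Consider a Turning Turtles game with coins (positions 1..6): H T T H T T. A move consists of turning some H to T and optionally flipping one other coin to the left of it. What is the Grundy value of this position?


Coins: H T T H T T
Key fact: a single head at position k behaves exactly like a Nim heap of size k (turning it to T and optionally flipping a coin at j < k corresponds to moving the heap from k to j, or to 0), and heads combine as a disjunctive sum (two heads at the same place would cancel, matching j XOR j = 0). So the Nim-value is the XOR of the 1-indexed positions of the heads.
Face-up positions (1-indexed): [1, 4]
XOR 0 with 1: 0 XOR 1 = 1
XOR 1 with 4: 1 XOR 4 = 5
Nim-value = 5

5


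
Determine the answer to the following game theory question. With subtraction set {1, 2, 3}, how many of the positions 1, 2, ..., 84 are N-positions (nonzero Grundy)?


Subtraction set S = {1, 2, 3}, so G(n) = n mod 4.
G(n) = 0 when n is a multiple of 4.
Multiples of 4 in [1, 84]: 21
N-positions (nonzero Grundy) = 84 - 21 = 63

63


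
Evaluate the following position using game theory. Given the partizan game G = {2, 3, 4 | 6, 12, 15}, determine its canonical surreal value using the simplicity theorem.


Left options: {2, 3, 4}, max = 4
Right options: {6, 12, 15}, min = 6
All options are numbers and max(Left) < min(Right), so by the simplicity theorem the value is the simplest (earliest-born) number strictly between 4 and 6.
The only integer strictly between 4 and 6 is 5.
No non-integer in the interval can be simpler: if x is a non-integer in the interval, then floor(x) or ceil(x) also lies in the interval (the interval contains an integer), and both are proper prefixes of x's sign expansion, i.e. born earlier. So the game value is 5.
Game value = 5

5


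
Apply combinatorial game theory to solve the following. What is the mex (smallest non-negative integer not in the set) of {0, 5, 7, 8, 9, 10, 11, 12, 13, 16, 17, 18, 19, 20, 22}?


Set = {0, 5, 7, 8, 9, 10, 11, 12, 13, 16, 17, 18, 19, 20, 22}
0 is in the set.
1 is NOT in the set. This is the mex.
mex = 1

1


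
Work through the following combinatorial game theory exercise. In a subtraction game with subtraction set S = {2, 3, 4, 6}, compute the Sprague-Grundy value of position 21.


The subtraction set is S = {2, 3, 4, 6}.
G(k) = mex{ G(k - s) : s in S, s <= k }. We compute iteratively: G(0) = 0.
G(1) = mex({}) = 0
G(2) = mex({0}) = 1
G(3) = mex({0}) = 1
G(4) = mex({0, 1}) = 2
G(5) = mex({0, 1}) = 2
G(6) = mex({0, 1, 2}) = 3
G(7) = mex({0, 1, 2}) = 3
G(8) = mex({1, 2, 3}) = 0
G(9) = mex({1, 2, 3}) = 0
G(10) = mex({0, 2, 3}) = 1
G(11) = mex({0, 2, 3}) = 1
G(12) = mex({0, 1, 3}) = 2
G(13) = mex({0, 1, 3}) = 2
Observe that G(8)..G(13) = 0, 0, 1, 1, 2, 2 repeats G(0)..G(5) = 0, 0, 1, 1, 2, 2.
For k >= max(S) = 6, G(k) is determined by the previous 6 values G(k-6)..G(k-1); a window of 6 consecutive values has recurred shifted by 8, so by induction G(k + 8) = G(k) for all k >= 0: the sequence is periodic from the start with period 8.
One period: G(0..7) = 0, 0, 1, 1, 2, 2, 3, 3.
21 mod 8 = 5, so G(21) = G(5) = 2.

2


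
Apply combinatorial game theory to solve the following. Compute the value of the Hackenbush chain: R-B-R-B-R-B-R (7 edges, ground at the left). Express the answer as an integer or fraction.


Edges (from ground): R-B-R-B-R-B-R
By Berlekamp's sign-expansion rule, a Blue-Red Hackenbush stalk has the value of the surreal number whose sign sequence is the edge sequence with B -> + and R -> -.
Sign sequence: -+-+-+-
Trace the sign expansion in the surreal number tree, starting from 0:
Edge 1: R (sign -) -> bounds (-inf, 0), value = -1
Edge 2: B (sign +) -> bounds (-1, 0), value = -1/2
Edge 3: R (sign -) -> bounds (-1, -1/2), value = -3/4
Edge 4: B (sign +) -> bounds (-3/4, -1/2), value = -5/8
Edge 5: R (sign -) -> bounds (-3/4, -5/8), value = -11/16
Edge 6: B (sign +) -> bounds (-11/16, -5/8), value = -21/32
Edge 7: R (sign -) -> bounds (-11/16, -21/32), value = -43/64
Game value = -43/64

-43/64


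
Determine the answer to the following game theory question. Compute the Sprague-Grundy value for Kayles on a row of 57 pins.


Kayles: a move removes 1 or 2 adjacent pins from a contiguous row.
Removing pins from a row of k leaves two independent rows (a, b) with a + b = k - 1 (one pin) or a + b = k - 2 (two pins); an end removal gives a = 0.
By Sprague-Grundy, G(k) = mex{ G(a) XOR G(b) } over all these splits. G(0) = 0.
G(1): splits (0,0):0^0=0 -> mex({0}) = 1
G(2): splits (0,1):0^1=1 (0,0):0^0=0 -> mex({0, 1}) = 2
G(3): splits (0,2):0^2=2 (1,1):1^1=0 (0,1):0^1=1 -> mex({0, 1, 2}) = 3
G(4): splits (0,3):0^3=3 (1,2):1^2=3 (0,2):0^2=2 (1,1):1^1=0 -> mex({0, 2, 3}) = 1
G(5): splits (0,4):0^1=1 (1,3):1^3=2 (2,2):2^2=0 (0,3):0^3=3 (1,2):1^2=3 -> mex({0, 1, 2, 3}) = 4
G(6) = mex({0, 1, 2, 4}) = 3
G(7) = mex({0, 1, 3, 4, 5}) = 2
G(8) = mex({0, 2, 3, 5, 6}) = 1
G(9) = mex({0, 1, 2, 3, 6, 7}) = 4
G(10) = mex({0, 1, 3, 4, 5, 7}) = 2
G(11) = mex({0, 1, 2, 3, 4, 5}) = 6
G(12) = mex({0, 1, 2, 3, 5, 6, 7}) = 4
G(13) = mex({0, 2, 3, 4, 6, 7}) = 1
G(14) = mex({0, 1, 4, 5, 6, 7}) = 2
G(15) = mex({0, 1, 2, 3, 4, 5, 6}) = 7
G(16) = mex({0, 2, 3, 5, 6, 7}) = 1
G(17) = mex({0, 1, 2, 3, 5, 6, 7}) = 4
G(18) = mex({0, 1, 2, 4, 5, 6}) = 3
G(19) = mex({0, 1, 3, 4, 5, 7}) = 2
G(20) = mex({0, 2, 3, 4, 5, 6, 7}) = 1
G(21) = mex({0, 1, 2, 3, 5, 6, 7}) = 4
G(22) = mex({0, 1, 2, 3, 4, 5, 7}) = 6
G(23) = mex({0, 1, 2, 3, 4, 5, 6}) = 7
G(24) = mex({0, 1, 2, 3, 5, 6, 7}) = 4
G(25) = mex({0, 2, 3, 4, 6, 7}) = 1
G(26) = mex({0, 1, 3, 4, 5, 6, 7}) = 2
G(27) = mex({0, 1, 2, 3, 4, 5, 6, 7}) = 8
G(28) = mex({0, 1, 2, 3, 4, 6, 7, 8}) = 5
G(29) = mex({0, 1, 2, 3, 5, 6, 7, 8, 9}) = 4
G(30) = mex({0, 1, 2, 3, 4, 5, 6, 9, 10}) = 7
G(31) = mex({0, 1, 3, 4, 5, 7, 10, 11}) = 2
G(32) = mex({0, 2, 3, 4, 5, 6, 7, 9, 11}) = 1
G(33) = mex({0, 1, 2, 3, 4, 5, 6, 7, 9, 12}) = 8
G(34) = mex({0, 1, 2, 3, 4, 5, 7, 8, 11, 12}) = 6
G(35) = mex({0, 1, 2, 3, 4, 5, 6, 8, 9, 10, 11}) = 7
G(36) = mex({0, 1, 2, 3, 5, 6, 7, 9, 10}) = 4
G(37) = mex({0, 2, 3, 4, 6, 7, 9, 10, 11, 12}) = 1
G(38) = mex({0, 1, 3, 4, 5, 6, 7, 9, 10, 11, 12}) = 2
G(39) = mex({0, 1, 2, 4, 5, 6, 7, 9, 10, 12, 14}) = 3
G(40) = mex({0, 2, 3, 4, 6, 7, 11, 12, 14}) = 1
G(41) = mex({0, 1, 2, 3, 5, 6, 7, 9, 10, 11, 12}) = 4
G(42) = mex({0, 1, 2, 3, 4, 5, 6, 9, 10}) = 7
G(43) = mex({0, 1, 3, 4, 5, 7, 9, 10, 12, 15}) = 2
G(44) = mex({0, 2, 3, 4, 5, 6, 7, 9, 10, 12, 15}) = 1
G(45) = mex({0, 1, 2, 3, 4, 5, 6, 7, 9, 10, 12, 14}) = 8
G(46) = mex({0, 1, 3, 4, 5, 7, 8, 11, 12, 14}) = 2
G(47) = mex({0, 1, 2, 3, 4, 5, 6, 8, 9, 10, 11, 12}) = 7
G(48) = mex({0, 1, 2, 3, 5, 6, 7, 9, 10}) = 4
G(49) = mex({0, 2, 3, 4, 6, 7, 9, 10, 11, 12, 15}) = 1
G(50) = mex({0, 1, 4, 5, 6, 7, 9, 11, 12, 14, 15}) = 2
G(51) = mex({0, 1, 2, 3, 4, 5, 6, 7, 9, 12, 14, 15}) = 8
G(52) = mex({0, 2, 3, 4, 5, 6, 7, 8, 11, 12, 15}) = 1
G(53) = mex({0, 1, 2, 3, 5, 6, 7, 8, 9, 10, 11, 12}) = 4
G(54) = mex({0, 1, 2, 3, 4, 5, 6, 9, 10}) = 7
G(55) = mex({0, 1, 3, 4, 5, 7, 9, 10, 11, 12}) = 2
G(56) = mex({0, 2, 3, 4, 5, 6, 7, 9, 10, 11, 12, 13, 14}) = 1
G(57) = mex({0, 1, 2, 3, 5, 6, 7, 9, 10, 12, 13, 14, 15}) = 4
Therefore G(57) = 4.

4


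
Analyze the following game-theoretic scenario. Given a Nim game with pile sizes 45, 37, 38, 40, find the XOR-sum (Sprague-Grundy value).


We need the XOR (exclusive or) of all pile sizes.
After XOR-ing pile 1 (size 45): 0 XOR 45 = 45
After XOR-ing pile 2 (size 37): 45 XOR 37 = 8
After XOR-ing pile 3 (size 38): 8 XOR 38 = 46
After XOR-ing pile 4 (size 40): 46 XOR 40 = 6
The Nim-value of this position is 6.

6


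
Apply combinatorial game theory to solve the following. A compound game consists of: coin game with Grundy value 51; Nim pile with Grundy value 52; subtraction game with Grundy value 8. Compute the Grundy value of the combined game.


By the Sprague-Grundy theorem, the Grundy value of a sum of games is the XOR of individual Grundy values.
coin game: Grundy value = 51. Running XOR: 0 XOR 51 = 51
Nim pile: Grundy value = 52. Running XOR: 51 XOR 52 = 7
subtraction game: Grundy value = 8. Running XOR: 7 XOR 8 = 15
The combined Grundy value is 15.

15


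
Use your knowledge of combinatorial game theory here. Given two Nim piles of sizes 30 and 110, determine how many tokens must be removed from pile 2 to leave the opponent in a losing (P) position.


Piles: 30 and 110
Current XOR: 30 XOR 110 = 112 (non-zero, so this is an N-position).
To make the XOR zero, we need to find a move that balances the piles.
For pile 2 (size 110): target = 110 XOR 112 = 30
We reduce pile 2 from 110 to 30.
Tokens removed: 110 - 30 = 80
Verification: 30 XOR 30 = 0

80


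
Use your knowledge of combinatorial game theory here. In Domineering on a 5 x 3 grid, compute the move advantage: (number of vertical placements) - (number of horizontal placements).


Board is 5 x 3 (rows x cols).
Left (vertical) placements: (rows-1) * cols = 4 * 3 = 12
Right (horizontal) placements: rows * (cols-1) = 5 * 2 = 10
Advantage = Left - Right = 12 - 10 = 2

2


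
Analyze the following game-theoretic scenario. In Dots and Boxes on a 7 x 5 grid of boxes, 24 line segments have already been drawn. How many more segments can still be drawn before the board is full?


Grid: 7 x 5 boxes, i.e. 8 rows and 6 columns of dots.
Horizontal edges: (rows + 1) * cols = 8 * 5 = 40
Vertical edges: rows * (cols + 1) = 7 * 6 = 42
Total edges: 40 + 42 = 82
Edges drawn: 24
Remaining: 82 - 24 = 58

58


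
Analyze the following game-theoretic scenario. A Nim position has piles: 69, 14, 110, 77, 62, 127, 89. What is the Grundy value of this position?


We need the XOR (exclusive or) of all pile sizes.
After XOR-ing pile 1 (size 69): 0 XOR 69 = 69
After XOR-ing pile 2 (size 14): 69 XOR 14 = 75
After XOR-ing pile 3 (size 110): 75 XOR 110 = 37
After XOR-ing pile 4 (size 77): 37 XOR 77 = 104
After XOR-ing pile 5 (size 62): 104 XOR 62 = 86
After XOR-ing pile 6 (size 127): 86 XOR 127 = 41
After XOR-ing pile 7 (size 89): 41 XOR 89 = 112
The Nim-value of this position is 112.

112


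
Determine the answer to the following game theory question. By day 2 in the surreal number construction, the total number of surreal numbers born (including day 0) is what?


Day 0: {|} = 0 is born. Count = 1.
Day n: the number of surreal numbers born by day n is 2^(n+1) - 1.
By day 0: 2^1 - 1 = 1
By day 1: 2^2 - 1 = 3
By day 2: 2^3 - 1 = 7
By day 2: 7 surreal numbers.

7


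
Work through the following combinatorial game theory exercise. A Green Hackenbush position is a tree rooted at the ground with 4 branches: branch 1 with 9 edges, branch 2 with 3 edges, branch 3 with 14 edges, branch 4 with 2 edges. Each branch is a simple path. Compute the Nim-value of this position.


The tree has 4 branches from the ground vertex.
In Green Hackenbush, the Nim-value of a simple path of length k is k.
Branch 1: length 9, Nim-value = 9
Branch 2: length 3, Nim-value = 3
Branch 3: length 14, Nim-value = 14
Branch 4: length 2, Nim-value = 2
Total Nim-value = XOR of all branch values:
0 XOR 9 = 9
9 XOR 3 = 10
10 XOR 14 = 4
4 XOR 2 = 6
Nim-value of the tree = 6

6


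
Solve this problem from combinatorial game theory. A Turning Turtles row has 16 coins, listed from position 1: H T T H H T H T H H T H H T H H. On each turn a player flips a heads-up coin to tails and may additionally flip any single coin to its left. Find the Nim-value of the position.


Coins: H T T H H T H T H H T H H T H H
Key fact: a single head at position k behaves exactly like a Nim heap of size k (turning it to T and optionally flipping a coin at j < k corresponds to moving the heap from k to j, or to 0), and heads combine as a disjunctive sum (two heads at the same place would cancel, matching j XOR j = 0). So the Nim-value is the XOR of the 1-indexed positions of the heads.
Face-up positions (1-indexed): [1, 4, 5, 7, 9, 10, 12, 13, 15, 16]
XOR 0 with 1: 0 XOR 1 = 1
XOR 1 with 4: 1 XOR 4 = 5
XOR 5 with 5: 5 XOR 5 = 0
XOR 0 with 7: 0 XOR 7 = 7
XOR 7 with 9: 7 XOR 9 = 14
XOR 14 with 10: 14 XOR 10 = 4
XOR 4 with 12: 4 XOR 12 = 8
XOR 8 with 13: 8 XOR 13 = 5
XOR 5 with 15: 5 XOR 15 = 10
XOR 10 with 16: 10 XOR 16 = 26
Nim-value = 26

26


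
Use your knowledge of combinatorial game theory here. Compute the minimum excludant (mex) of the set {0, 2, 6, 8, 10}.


Set = {0, 2, 6, 8, 10}
0 is in the set.
1 is NOT in the set. This is the mex.
mex = 1

1


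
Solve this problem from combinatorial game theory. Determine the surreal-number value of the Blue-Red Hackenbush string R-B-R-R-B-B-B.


Edges (from ground): R-B-R-R-B-B-B
By Berlekamp's sign-expansion rule, a Blue-Red Hackenbush stalk has the value of the surreal number whose sign sequence is the edge sequence with B -> + and R -> -.
Sign sequence: -+--+++
Trace the sign expansion in the surreal number tree, starting from 0:
Edge 1: R (sign -) -> bounds (-inf, 0), value = -1
Edge 2: B (sign +) -> bounds (-1, 0), value = -1/2
Edge 3: R (sign -) -> bounds (-1, -1/2), value = -3/4
Edge 4: R (sign -) -> bounds (-1, -3/4), value = -7/8
Edge 5: B (sign +) -> bounds (-7/8, -3/4), value = -13/16
Edge 6: B (sign +) -> bounds (-13/16, -3/4), value = -25/32
Edge 7: B (sign +) -> bounds (-25/32, -3/4), value = -49/64
Game value = -49/64

-49/64


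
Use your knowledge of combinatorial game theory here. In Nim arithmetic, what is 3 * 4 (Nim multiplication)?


Nim multiplication is bilinear over XOR: (u XOR v) * w = (u*w) XOR (v*w).
So we split each operand into its bit components and XOR the pairwise Nim products.
3 = 1 + 2 (as XOR of powers of 2).
4 = 4 (as XOR of powers of 2).
Using the standard Nim-product table on single bits:
  2*2 = 3,   2*4 = 8,   2*8 = 12,
  4*4 = 6,   4*8 = 11,  8*8 = 13,
and  1*x = x (identity), k*l = l*k (commutative).
Pairwise Nim products:
  1 * 4 = 4
  2 * 4 = 8
XOR them: 4 XOR 8 = 12.
Result: 3 * 4 = 12 (in Nim).

12


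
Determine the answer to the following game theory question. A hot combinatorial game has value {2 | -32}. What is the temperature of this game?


The game is {2 | -32}, a switch {a | b} with numbers a > b.
Cooling {a | b} by t gives {a - t | b + t}, which stops being hot when a - t = b + t, i.e. at t = (a - b)/2. So the temperature of a switch is (a - b)/2.
Temperature = (Left option - Right option) / 2
= (2 - (-32)) / 2
= 34 / 2
= 17

17


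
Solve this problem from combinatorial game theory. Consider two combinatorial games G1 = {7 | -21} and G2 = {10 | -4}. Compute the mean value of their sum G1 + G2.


G1 = {7 | -21}, G2 = {10 | -4}
Each is a switch {a | b} with numbers a > b; its mean value is (a + b)/2, and mean value is additive over game sums: m(G1 + G2) = m(G1) + m(G2).
Mean of G1 = (7 + (-21))/2 = -14/2 = -7
Mean of G2 = (10 + (-4))/2 = 6/2 = 3
Mean of G1 + G2 = -7 + 3 = -4

-4


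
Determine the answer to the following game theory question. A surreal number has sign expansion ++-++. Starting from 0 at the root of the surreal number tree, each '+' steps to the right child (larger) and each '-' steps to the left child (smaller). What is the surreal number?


Sign expansion: ++-++
Rule: track bounds (lo, hi), initially (-inf, +inf). On '+', the current value becomes lo and we move to the simplest number in (value, hi): value + 1 if hi = +inf, otherwise the midpoint (value + hi)/2. On '-', the current value becomes hi and we move to value - 1 if lo = -inf, otherwise the midpoint (lo + value)/2.
Start at 0.
Step 1: sign = +, move right. Bounds: (0, +inf). Value = 1
Step 2: sign = +, move right. Bounds: (1, +inf). Value = 2
Step 3: sign = -, move left. Bounds: (1, 2). Value = 3/2
Step 4: sign = +, move right. Bounds: (3/2, 2). Value = 7/4
Step 5: sign = +, move right. Bounds: (7/4, 2). Value = 15/8
The surreal number with sign expansion ++-++ is 15/8.

15/8


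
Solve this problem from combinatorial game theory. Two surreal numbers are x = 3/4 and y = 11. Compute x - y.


x = 3/4, y = 11
Converting to common denominator: 4
x = 3/4, y = 44/4
x - y = 3/4 - 11 = -41/4

-41/4


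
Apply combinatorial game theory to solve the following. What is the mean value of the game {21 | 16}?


Game = {21 | 16}, a switch {a | b} with numbers a > b.
Its thermograph has left wall a - t and right wall b + t, which meet at t = (a - b)/2, where both equal (a + b)/2. So the mast (mean value) is at (a + b)/2.
Mean = (21 + (16))/2 = 37/2 = 37/2

37/2


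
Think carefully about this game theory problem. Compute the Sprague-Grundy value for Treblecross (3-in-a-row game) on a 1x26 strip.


Treblecross: place X on empty cells; 3-in-a-row wins.
Playing within two cells of an existing X lets the opponent win at once, so sensible play treats the cells i-2..i+2 around each X as dead. The player left with no safe cell loses, so this is a normal-play take-away game on strips of safe cells.
Placing X at cell i (0-indexed) of a strip of k safe cells leaves independent strips of sizes max(0, i-2) and max(0, k-i-3). Hence G(k) = mex{ G(max(0,i-2)) XOR G(max(0,k-i-3)) : 0 <= i < k }, with G(0) = 0.
G(1): splits (0,0):0^0=0 -> mex({0}) = 1
G(2): splits (0,0):0^0=0 -> mex({0}) = 1
G(3): splits (0,0):0^0=0 -> mex({0}) = 1
G(4): splits (0,1):0^1=1 (0,0):0^0=0 -> mex({0, 1}) = 2
G(5): splits (0,2):0^1=1 (0,1):0^1=1 (0,0):0^0=0 -> mex({0, 1}) = 2
G(6) = mex({1}) = 0
G(7) = mex({0, 1, 2}) = 3
G(8) = mex({0, 1, 2}) = 3
G(9) = mex({0, 2}) = 1
G(10) = mex({0, 2, 3}) = 1
G(11) = mex({0, 3}) = 1
G(12) = mex({1, 3}) = 0
G(13) = mex({0, 1, 2, 3}) = 4
G(14) = mex({0, 1, 2}) = 3
G(15) = mex({0, 1, 2}) = 3
G(16) = mex({0, 1, 2, 4}) = 3
G(17) = mex({0, 1, 3, 4}) = 2
G(18) = mex({0, 1, 3, 4}) = 2
G(19) = mex({0, 1, 3, 5}) = 2
G(20) = mex({0, 1, 2, 3, 5}) = 4
G(21) = mex({0, 1, 2, 3, 5}) = 4
G(22) = mex({1, 2, 6}) = 0
G(23) = mex({0, 1, 2, 3, 4, 6}) = 5
G(24) = mex({0, 1, 2, 3, 4}) = 5
G(25) = mex({0, 1, 3, 4, 7}) = 2
G(26) = mex({0, 1, 3, 4, 5, 7}) = 2
Therefore G(26) = 2.

2
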